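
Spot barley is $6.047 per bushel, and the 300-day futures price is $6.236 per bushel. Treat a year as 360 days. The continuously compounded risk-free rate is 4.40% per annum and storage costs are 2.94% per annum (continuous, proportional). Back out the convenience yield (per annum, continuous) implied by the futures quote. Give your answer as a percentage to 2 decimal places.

F = S·e^((r+u−y)T) ⇒ (r+u−y) = ln(F/S)/T
ln(6.236/6.047) = 0.030777; /T ⇒ 0.036932
y = r + u − ln(F/S)/T = 0.0440 + 0.0294 − 0.036932 = 0.036468
y = 3.65%

3.65%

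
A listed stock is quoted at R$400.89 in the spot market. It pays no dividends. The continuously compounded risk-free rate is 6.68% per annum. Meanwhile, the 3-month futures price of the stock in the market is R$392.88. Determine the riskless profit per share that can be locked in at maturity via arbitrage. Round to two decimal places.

Fair futures: F* = S·e^(carry·T), with carry = r = 0.0668
F* = 400.89 · e^(0.0668 × 3/12) = 400.89 · e^0.016700 = 400.89 × 1.016840 = R$407.6410
Market R$392.88 < fair R$407.6410: forward underpriced → reverse cash-and-carry (short spot, go long the forward).
At maturity, profit = |F_mkt − F*| = |392.88 − 407.6410| = R$14.76 per share

R$14.76 per share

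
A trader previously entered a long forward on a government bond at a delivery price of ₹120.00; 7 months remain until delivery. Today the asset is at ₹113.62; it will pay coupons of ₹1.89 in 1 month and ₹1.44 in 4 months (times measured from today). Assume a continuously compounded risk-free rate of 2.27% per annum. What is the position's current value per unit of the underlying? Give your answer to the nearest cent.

PV(remaining coupons) I = 1.89·e^(−0.0227·1/12) + 1.44·e^(−0.0227·4/12) = 3.3156
Current forward F = (S − I)·e^(rT) = (113.62 − 3.3156)·e^(0.0227·7/12) = 110.3044 × 1.013330 = 111.7748
Value (long) = (F − K)·e^(−rT) = (111.7748 − 120.00) × 0.986846 = -8.1170
Value = -₹8.12

-₹8.12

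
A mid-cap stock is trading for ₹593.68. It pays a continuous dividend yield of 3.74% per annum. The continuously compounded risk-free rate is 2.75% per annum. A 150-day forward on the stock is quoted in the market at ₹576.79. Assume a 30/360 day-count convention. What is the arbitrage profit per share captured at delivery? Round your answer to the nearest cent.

₹14.45 per share

Fair forward: F* = S·e^(carry·T), with carry = (r − q) = 0.0275 − 0.0374 = -0.0099
F* = 593.68 · e^(-0.0099 × 150/360) = 593.68 · e^-0.004125 = 593.68 × 0.995883 = ₹591.2358
Market ₹576.79 < fair ₹591.2358: forward underpriced → reverse cash-and-carry (short spot, go long the forward).
At maturity, profit = |F_mkt − F*| = |576.79 − 591.2358| = ₹14.45 per share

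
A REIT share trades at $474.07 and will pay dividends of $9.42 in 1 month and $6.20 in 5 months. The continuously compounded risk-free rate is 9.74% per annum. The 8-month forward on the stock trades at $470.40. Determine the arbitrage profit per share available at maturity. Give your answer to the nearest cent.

PV(dividends) I = 9.42·e^(−0.0974·1/12) + 6.20·e^(−0.0974·5/12) = 15.2973
Fair forward F* = (S − I)·e^(rT) = (474.07 − 15.2973)·e^0.064933 = 458.7727 × 1.067088 = 489.5508
Market $470.40 < fair 489.5508: forward underpriced → reverse cash-and-carry (short the stock, invest proceeds at r, pay the dividends, go long the forward).
Profit at T = |F_mkt − F*| = |470.40 − 489.5508| = $19.15 per share

$19.15 per share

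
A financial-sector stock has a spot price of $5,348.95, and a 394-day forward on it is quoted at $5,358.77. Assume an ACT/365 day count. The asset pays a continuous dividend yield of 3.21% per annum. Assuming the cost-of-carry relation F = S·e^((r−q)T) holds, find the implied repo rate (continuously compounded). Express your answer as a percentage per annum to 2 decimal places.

3.38%

From F = S·e^((r−q)T): (r − q) = ln(F/S)/T
ln(5358.77/5348.95) = ln(1.001836) = 0.001834
(r − q) = 0.001834 / (394/365) = 0.001699
r = ln(F/S)/T + q = 0.001699 + 0.0321 = 0.033799
r = 3.38%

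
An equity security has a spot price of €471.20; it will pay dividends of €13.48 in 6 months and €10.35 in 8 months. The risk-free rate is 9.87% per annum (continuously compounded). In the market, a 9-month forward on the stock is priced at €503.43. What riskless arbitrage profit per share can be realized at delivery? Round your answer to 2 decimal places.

€20.28 per share

PV(dividends) I = 13.48·e^(−0.0987·6/12) + 10.35·e^(−0.0987·8/12) = 22.5218
Fair forward F* = (S − I)·e^(rT) = (471.20 − 22.5218)·e^0.074025 = 448.6782 × 1.076834 = 483.1519
Market €503.43 > fair 483.1519: forward overpriced → cash-and-carry (borrow at r, buy the stock and collect the dividends, short the forward).
Profit at T = |F_mkt − F*| = |503.43 − 483.1519| = €20.28 per share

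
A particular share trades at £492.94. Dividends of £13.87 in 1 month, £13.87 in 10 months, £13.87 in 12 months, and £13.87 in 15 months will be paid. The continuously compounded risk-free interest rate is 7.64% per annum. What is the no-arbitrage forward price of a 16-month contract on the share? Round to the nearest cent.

£487.94

PV(dividends) I = 13.87·e^(−0.0764·1/12) + 13.87·e^(−0.0764·10/12) + 13.87·e^(−0.0764·12/12) + 13.87·e^(−0.0764·15/12)
I = 13.7820 + 13.0145 + 12.8498 + 12.6067 = 52.2530
F = (S − I)·e^(rT) = (492.94 − 52.2530) · e^(0.0764·16/12)
= 440.6870 · e^0.101867 = 440.6870 × 1.107236 = £487.94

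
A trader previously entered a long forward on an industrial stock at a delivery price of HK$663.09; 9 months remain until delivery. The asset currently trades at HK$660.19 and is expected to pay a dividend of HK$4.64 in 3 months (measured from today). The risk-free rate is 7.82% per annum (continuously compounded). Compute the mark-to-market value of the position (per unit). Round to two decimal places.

HK$30.32

PV(remaining dividends) I = 4.64·e^(−0.0782·3/12) = 4.5502
Current forward F = (S − I)·e^(rT) = (660.19 − 4.5502)·e^(0.0782·9/12) = 655.6398 × 1.060404 = 695.2431
Value (long) = (F − K)·e^(−rT) = (695.2431 − 663.09) × 0.943037 = 30.3216
Value = HK$30.32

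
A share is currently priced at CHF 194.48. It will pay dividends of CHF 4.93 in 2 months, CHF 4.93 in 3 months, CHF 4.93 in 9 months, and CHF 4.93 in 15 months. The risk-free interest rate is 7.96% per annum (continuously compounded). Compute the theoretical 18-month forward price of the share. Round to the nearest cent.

CHF 197.95

PV(dividends) I = 4.93·e^(−0.0796·2/12) + 4.93·e^(−0.0796·3/12) + 4.93·e^(−0.0796·9/12) + 4.93·e^(−0.0796·15/12)
I = 4.8650 + 4.8329 + 4.6443 + 4.4631 = 18.8053
F = (S − I)·e^(rT) = (194.48 − 18.8053) · e^(0.0796·18/12)
= 175.6747 · e^0.119400 = 175.6747 × 1.126821 = CHF 197.95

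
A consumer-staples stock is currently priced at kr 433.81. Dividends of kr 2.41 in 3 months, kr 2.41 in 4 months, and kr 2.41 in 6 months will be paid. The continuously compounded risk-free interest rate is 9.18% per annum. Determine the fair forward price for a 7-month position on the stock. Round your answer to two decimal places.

PV(dividends) I = 2.41·e^(−0.0918·3/12) + 2.41·e^(−0.0918·4/12) + 2.41·e^(−0.0918·6/12)
I = 2.3553 + 2.3374 + 2.3019 = 6.9946
F = (S − I)·e^(rT) = (433.81 − 6.9946) · e^(0.0918·7/12)
= 426.8154 · e^0.053550 = 426.8154 × 1.055010 = kr 450.29

kr 450.29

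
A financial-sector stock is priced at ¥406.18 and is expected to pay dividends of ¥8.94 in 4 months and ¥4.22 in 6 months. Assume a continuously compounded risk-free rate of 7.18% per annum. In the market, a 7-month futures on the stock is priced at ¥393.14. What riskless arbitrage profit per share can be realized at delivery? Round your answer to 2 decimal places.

PV(dividends) I = 8.94·e^(−0.0718·4/12) + 4.22·e^(−0.0718·6/12) = 12.7998
Fair futures F* = (S − I)·e^(rT) = (406.18 − 12.7998)·e^0.041883 = 393.3802 × 1.042772 = 410.2059
Market ¥393.14 < fair 410.2059: forward underpriced → reverse cash-and-carry (short the stock, invest proceeds at r, pay the dividends, go long the forward).
Profit at T = |F_mkt − F*| = |393.14 − 410.2059| = ¥17.07 per share

¥17.07 per share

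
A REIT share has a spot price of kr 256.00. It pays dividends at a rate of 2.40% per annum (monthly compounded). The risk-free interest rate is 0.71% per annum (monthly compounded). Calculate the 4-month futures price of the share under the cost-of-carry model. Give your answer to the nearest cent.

F = S · (1+r/12)^(12T) / (1+q/12)^(12T)
= 256.00 × 1.002369 / 1.008024 = 256.00 × 0.994390
F = kr 254.56

kr 254.56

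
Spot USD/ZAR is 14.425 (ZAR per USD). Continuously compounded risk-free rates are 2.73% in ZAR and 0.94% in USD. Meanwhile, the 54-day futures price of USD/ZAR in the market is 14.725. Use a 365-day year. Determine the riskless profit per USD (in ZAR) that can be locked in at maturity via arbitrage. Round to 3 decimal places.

Fair futures: F* = S·e^(carry·T), with carry = (r_ZAR − r_USD) = 0.0273 − 0.0094 = 0.0179
F* = 14.425 · e^(0.0179 × 54/365) = 14.425 · e^0.002648 = 14.425 × 1.002652 = 14.4633
Market 14.725 > fair 14.4633: forward overpriced → cash-and-carry (buy spot, short the forward).
At maturity, profit = |F_mkt − F*| = |14.725 − 14.4633| = 0.262 per USD (in ZAR)

0.262 per USD (in ZAR)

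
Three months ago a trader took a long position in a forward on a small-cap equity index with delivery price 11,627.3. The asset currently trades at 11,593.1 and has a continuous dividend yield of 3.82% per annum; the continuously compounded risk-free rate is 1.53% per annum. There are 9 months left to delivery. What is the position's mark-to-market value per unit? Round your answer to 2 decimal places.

-228.97

Current fair forward for the remaining 9 months: F = S·e^((r − q)·T), (r − q) = 0.0153 − 0.0382 = -0.0229
F = 11593.1 · e^(-0.0229 × 9/12) = 11593.1 × 0.98297165 = 11395.6886
Value of long forward = (F − K)·e^(−rT) = (11395.6886 − 11627.3) · e^(−0.0153·9/12)
= -231.6114 × 0.98859059 = -228.97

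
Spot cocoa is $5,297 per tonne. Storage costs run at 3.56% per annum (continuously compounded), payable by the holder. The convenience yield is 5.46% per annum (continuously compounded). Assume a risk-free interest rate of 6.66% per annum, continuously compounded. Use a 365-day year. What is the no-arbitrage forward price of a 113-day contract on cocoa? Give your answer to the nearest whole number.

Net carry = r + u − y = 0.0666 + 0.0356 − 0.0546 = 0.0476
F = S·e^((r+u−y)T) = 5297 · e^(0.0476 × 113/365) = 5297 · e^0.014736
= 5297 × 1.014845 = $5,376 per tonne

$5,376 per tonne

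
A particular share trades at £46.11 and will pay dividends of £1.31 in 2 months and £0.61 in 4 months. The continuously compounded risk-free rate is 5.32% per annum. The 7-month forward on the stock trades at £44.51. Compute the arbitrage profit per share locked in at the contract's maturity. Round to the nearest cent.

£1.10 per share

PV(dividends) I = 1.31·e^(−0.0532·2/12) + 0.61·e^(−0.0532·4/12) = 1.8977
Fair forward F* = (S − I)·e^(rT) = (46.11 − 1.8977)·e^0.031033 = 44.2123 × 1.031520 = 45.6059
Market £44.51 < fair 45.6059: forward underpriced → reverse cash-and-carry (short the stock, invest proceeds at r, pay the dividends, go long the forward).
Profit at T = |F_mkt − F*| = |44.51 − 45.6059| = £1.10 per share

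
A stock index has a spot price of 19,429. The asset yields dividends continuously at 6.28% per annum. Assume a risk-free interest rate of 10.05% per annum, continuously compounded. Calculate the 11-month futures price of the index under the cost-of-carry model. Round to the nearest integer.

F = S·e^((r − q)T) = 19429 · e^((0.1005 − 0.0628) × 11/12)
= 19429 · e^0.034558 = 19429 × 1.035162
F = 20,112

20,112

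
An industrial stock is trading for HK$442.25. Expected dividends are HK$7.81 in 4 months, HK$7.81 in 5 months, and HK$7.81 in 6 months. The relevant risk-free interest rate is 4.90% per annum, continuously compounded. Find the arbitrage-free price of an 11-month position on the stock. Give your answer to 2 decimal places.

HK$438.56

PV(dividends) I = 7.81·e^(−0.0490·4/12) + 7.81·e^(−0.0490·5/12) + 7.81·e^(−0.0490·6/12)
I = 7.6835 + 7.6522 + 7.6210 = 22.9567
F = (S − I)·e^(rT) = (442.25 − 22.9567) · e^(0.0490·11/12)
= 419.2933 · e^0.044917 = 419.2933 × 1.045941 = HK$438.56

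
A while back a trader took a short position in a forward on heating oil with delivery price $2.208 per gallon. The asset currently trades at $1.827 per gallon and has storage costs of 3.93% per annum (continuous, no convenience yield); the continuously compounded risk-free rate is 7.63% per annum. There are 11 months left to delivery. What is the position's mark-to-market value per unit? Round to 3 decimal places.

Current fair forward for the remaining 11 months: F = S·e^((r + u)·T), (r + u) = 0.0763 + 0.0393 = 0.1156
F = 1.827 · e^(0.1156 × 11/12) = 1.827 × 1.111785 = 2.0312
Value of long forward = (F − K)·e^(−rT) = (2.0312 − 2.208) · e^(−0.0763·11/12)
= -0.1768 × 0.932448 = -0.165
Short position value = −(long value) = $0.165

$0.165 per gallon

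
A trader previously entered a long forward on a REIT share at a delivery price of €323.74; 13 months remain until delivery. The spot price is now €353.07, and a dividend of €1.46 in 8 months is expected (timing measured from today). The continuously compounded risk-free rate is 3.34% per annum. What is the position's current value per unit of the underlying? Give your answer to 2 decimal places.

€39.41

PV(remaining dividends) I = 1.46·e^(−0.0334·8/12) = 1.4278
Current forward F = (S − I)·e^(rT) = (353.07 − 1.4278)·e^(0.0334·13/12) = 351.6422 × 1.036846 = 364.5988
Value (long) = (F − K)·e^(−rT) = (364.5988 − 323.74) × 0.964463 = 39.4068
Value = €39.41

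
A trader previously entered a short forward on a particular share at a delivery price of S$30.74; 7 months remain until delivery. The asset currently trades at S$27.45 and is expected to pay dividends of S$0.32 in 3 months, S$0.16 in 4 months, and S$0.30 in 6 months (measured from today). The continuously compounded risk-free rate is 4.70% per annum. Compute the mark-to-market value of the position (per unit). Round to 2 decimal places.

S$3.23

PV(remaining dividends) I = 0.32·e^(−0.0470·3/12) + 0.16·e^(−0.0470·4/12) + 0.30·e^(−0.0470·6/12) = 0.7668
Current forward F = (S − I)·e^(rT) = (27.45 − 0.7668)·e^(0.0470·7/12) = 26.6832 × 1.027796 = 27.4249
Value (long) = (F − K)·e^(−rT) = (27.4249 − 30.74) × 0.972956 = -3.2254
Short position value = −(long value) = S$3.23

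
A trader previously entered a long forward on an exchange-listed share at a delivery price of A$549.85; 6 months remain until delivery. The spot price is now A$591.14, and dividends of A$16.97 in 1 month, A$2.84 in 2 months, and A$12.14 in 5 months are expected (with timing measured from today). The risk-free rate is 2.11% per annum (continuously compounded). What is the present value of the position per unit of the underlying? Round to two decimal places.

PV(remaining dividends) I = 16.97·e^(−0.0211·1/12) + 2.84·e^(−0.0211·2/12) + 12.14·e^(−0.0211·5/12) = 31.8040
Current forward F = (S − I)·e^(rT) = (591.14 − 31.8040)·e^(0.0211·6/12) = 559.3360 × 1.010606 = 565.2683
Value (long) = (F − K)·e^(−rT) = (565.2683 − 549.85) × 0.989505 = 15.2565
Value = A$15.26

A$15.26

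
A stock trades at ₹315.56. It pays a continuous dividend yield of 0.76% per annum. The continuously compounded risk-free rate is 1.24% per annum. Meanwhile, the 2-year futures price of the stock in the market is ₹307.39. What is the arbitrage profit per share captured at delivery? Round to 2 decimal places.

₹11.21 per share

Fair futures: F* = S·e^(carry·T), with carry = (r − q) = 0.0124 − 0.0076 = 0.0048
F* = 315.56 · e^(0.0048 × 2) = 315.56 · e^0.009600 = 315.56 × 1.009646 = ₹318.6039
Market ₹307.39 < fair ₹318.6039: forward underpriced → reverse cash-and-carry (short spot, go long the forward).
At maturity, profit = |F_mkt − F*| = |307.39 − 318.6039| = ₹11.21 per share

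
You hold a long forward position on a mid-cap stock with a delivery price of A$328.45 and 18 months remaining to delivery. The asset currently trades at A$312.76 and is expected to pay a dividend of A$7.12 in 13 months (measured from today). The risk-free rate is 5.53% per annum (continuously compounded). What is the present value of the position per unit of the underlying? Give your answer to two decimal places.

A$3.75

PV(remaining dividends) I = 7.12·e^(−0.0553·13/12) = 6.7060
Current forward F = (S − I)·e^(rT) = (312.76 − 6.7060)·e^(0.0553·18/12) = 306.0540 × 1.086487 = 332.5237
Value (long) = (F − K)·e^(−rT) = (332.5237 − 328.45) × 0.920397 = 3.7494
Value = A$3.75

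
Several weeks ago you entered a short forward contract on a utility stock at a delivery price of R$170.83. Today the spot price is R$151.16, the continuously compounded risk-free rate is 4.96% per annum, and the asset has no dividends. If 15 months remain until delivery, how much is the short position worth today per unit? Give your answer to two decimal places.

Current fair forward for the remaining 15 months: F = S·e^(r·T), r = 0.0496
F = 151.16 · e^(0.0496 × 15/12) = 151.16 × 1.063962 = 160.8285
Value of long forward = (F − K)·e^(−rT) = (160.8285 − 170.83) · e^(−0.0496·15/12)
= -10.0015 × 0.939883 = -9.40
Short position value = −(long value) = R$9.40

R$9.40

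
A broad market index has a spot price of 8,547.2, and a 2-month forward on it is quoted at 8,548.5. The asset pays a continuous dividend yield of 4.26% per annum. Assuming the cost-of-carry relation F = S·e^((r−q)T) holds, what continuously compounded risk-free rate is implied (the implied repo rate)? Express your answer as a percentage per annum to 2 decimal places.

From F = S·e^((r−q)T): (r − q) = ln(F/S)/T
ln(8548.5/8547.2) = ln(1.000152) = 0.000152
(r − q) = 0.000152 / (2/12) = 0.000912
r = ln(F/S)/T + q = 0.000912 + 0.0426 = 0.043512
r = 4.35%

4.35%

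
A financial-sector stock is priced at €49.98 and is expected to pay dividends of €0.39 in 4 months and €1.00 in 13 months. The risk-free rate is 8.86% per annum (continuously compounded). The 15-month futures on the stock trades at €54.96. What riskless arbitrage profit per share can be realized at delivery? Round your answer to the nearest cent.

€0.56 per share

PV(dividends) I = 0.39·e^(−0.0886·4/12) + 1.00·e^(−0.0886·13/12) = 1.2871
Fair futures F* = (S − I)·e^(rT) = (49.98 − 1.2871)·e^0.110750 = 48.6929 × 1.117116 = 54.3956
Market €54.96 > fair 54.3956: forward overpriced → cash-and-carry (borrow at r, buy the stock and collect the dividends, short the forward).
Profit at T = |F_mkt − F*| = |54.96 − 54.3956| = €0.56 per share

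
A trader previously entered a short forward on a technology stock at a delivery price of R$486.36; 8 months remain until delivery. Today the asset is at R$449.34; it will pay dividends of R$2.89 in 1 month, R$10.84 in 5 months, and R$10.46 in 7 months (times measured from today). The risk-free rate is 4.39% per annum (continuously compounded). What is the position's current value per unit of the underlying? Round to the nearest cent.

PV(remaining dividends) I = 2.89·e^(−0.0439·1/12) + 10.84·e^(−0.0439·5/12) + 10.46·e^(−0.0439·7/12) = 23.7185
Current forward F = (S − I)·e^(rT) = (449.34 − 23.7185)·e^(0.0439·8/12) = 425.6215 × 1.029699 = 438.2620
Value (long) = (F − K)·e^(−rT) = (438.2620 − 486.36) × 0.971157 = -46.7107
Short position value = −(long value) = R$46.71

R$46.71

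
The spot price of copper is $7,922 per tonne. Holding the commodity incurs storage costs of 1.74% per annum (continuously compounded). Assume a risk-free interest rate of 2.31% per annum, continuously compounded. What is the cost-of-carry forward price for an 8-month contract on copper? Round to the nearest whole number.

$8,139 per tonne

Net carry = r + u − y = 0.0231 + 0.0174 − 0.0000 = 0.0405
F = S·e^((r+u−y)T) = 7922 · e^(0.0405 × 8/12) = 7922 · e^0.027000
= 7922 × 1.027368 = $8,139 per tonne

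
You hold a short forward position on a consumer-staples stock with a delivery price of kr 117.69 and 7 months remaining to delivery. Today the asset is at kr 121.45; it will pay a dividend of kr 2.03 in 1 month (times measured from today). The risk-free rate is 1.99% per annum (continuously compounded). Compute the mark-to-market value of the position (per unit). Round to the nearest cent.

-kr 3.09

PV(remaining dividends) I = 2.03·e^(−0.0199·1/12) = 2.0266
Current forward F = (S − I)·e^(rT) = (121.45 − 2.0266)·e^(0.0199·7/12) = 119.4234 × 1.011676 = 120.8178
Value (long) = (F − K)·e^(−rT) = (120.8178 − 117.69) × 0.988459 = 3.0917
Short position value = −(long value) = -kr 3.09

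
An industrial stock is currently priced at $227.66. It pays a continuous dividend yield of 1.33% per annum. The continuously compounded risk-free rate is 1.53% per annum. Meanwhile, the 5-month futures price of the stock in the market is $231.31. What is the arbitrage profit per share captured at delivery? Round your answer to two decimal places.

$3.46 per share

Fair futures: F* = S·e^(carry·T), with carry = (r − q) = 0.0153 − 0.0133 = 0.0020
F* = 227.66 · e^(0.0020 × 5/12) = 227.66 · e^0.000833 = 227.66 × 1.000833 = $227.8496
Market $231.31 > fair $227.8496: forward overpriced → cash-and-carry (buy spot, short the forward).
At maturity, profit = |F_mkt − F*| = |231.31 − 227.8496| = $3.46 per share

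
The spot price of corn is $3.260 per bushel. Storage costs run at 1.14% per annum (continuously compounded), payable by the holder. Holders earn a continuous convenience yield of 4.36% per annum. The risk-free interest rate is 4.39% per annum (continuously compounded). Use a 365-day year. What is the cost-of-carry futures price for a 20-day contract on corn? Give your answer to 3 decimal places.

$3.262 per bushel

Net carry = r + u − y = 0.0439 + 0.0114 − 0.0436 = 0.0117
F = S·e^((r+u−y)T) = 3.260 · e^(0.0117 × 20/365) = 3.260 · e^0.000641
= 3.260 × 1.000641 = $3.262 per bushel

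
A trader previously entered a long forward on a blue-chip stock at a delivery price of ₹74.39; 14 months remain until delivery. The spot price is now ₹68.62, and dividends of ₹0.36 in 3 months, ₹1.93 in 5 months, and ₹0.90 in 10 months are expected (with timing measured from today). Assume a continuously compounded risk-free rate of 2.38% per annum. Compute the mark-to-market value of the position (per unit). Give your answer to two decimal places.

-₹6.88

PV(remaining dividends) I = 0.36·e^(−0.0238·3/12) + 1.93·e^(−0.0238·5/12) + 0.90·e^(−0.0238·10/12) = 3.1511
Current forward F = (S − I)·e^(rT) = (68.62 − 3.1511)·e^(0.0238·14/12) = 65.4689 × 1.028156 = 67.3122
Value (long) = (F − K)·e^(−rT) = (67.3122 − 74.39) × 0.972615 = -6.8840
Value = -₹6.88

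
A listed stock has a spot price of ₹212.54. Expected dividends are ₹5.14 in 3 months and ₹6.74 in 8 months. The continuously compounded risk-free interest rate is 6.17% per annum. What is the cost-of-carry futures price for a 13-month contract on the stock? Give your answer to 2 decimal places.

PV(dividends) I = 5.14·e^(−0.0617·3/12) + 6.74·e^(−0.0617·8/12)
I = 5.0613 + 6.4684 = 11.5297
F = (S − I)·e^(rT) = (212.54 − 11.5297) · e^(0.0617·13/12)
= 201.0103 · e^0.066842 = 201.0103 × 1.069127 = ₹214.91

₹214.91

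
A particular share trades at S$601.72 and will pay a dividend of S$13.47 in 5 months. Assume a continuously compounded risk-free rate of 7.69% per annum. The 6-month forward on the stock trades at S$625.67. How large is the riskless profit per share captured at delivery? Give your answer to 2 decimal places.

S$13.92 per share

PV(dividends) I = 13.47·e^(−0.0769·5/12) = 13.0452
Fair forward F* = (S − I)·e^(rT) = (601.72 − 13.0452)·e^0.038450 = 588.6748 × 1.039199 = 611.7503
Market S$625.67 > fair 611.7503: forward overpriced → cash-and-carry (borrow at r, buy the stock and collect the dividends, short the forward).
Profit at T = |F_mkt − F*| = |625.67 − 611.7503| = S$13.92 per share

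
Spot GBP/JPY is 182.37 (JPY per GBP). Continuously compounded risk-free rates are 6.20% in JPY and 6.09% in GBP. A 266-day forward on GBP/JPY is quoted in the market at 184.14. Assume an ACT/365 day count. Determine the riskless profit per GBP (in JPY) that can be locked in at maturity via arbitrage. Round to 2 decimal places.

Fair forward: F* = S·e^(carry·T), with carry = (r_JPY − r_GBP) = 0.0620 − 0.0609 = 0.0011
F* = 182.37 · e^(0.0011 × 266/365) = 182.37 · e^0.000802 = 182.37 × 1.000802 = 182.5163
Market 184.14 > fair 182.5163: forward overpriced → cash-and-carry (buy spot, short the forward).
At maturity, profit = |F_mkt − F*| = |184.14 − 182.5163| = 1.62 per GBP (in JPY)

1.62 per GBP (in JPY)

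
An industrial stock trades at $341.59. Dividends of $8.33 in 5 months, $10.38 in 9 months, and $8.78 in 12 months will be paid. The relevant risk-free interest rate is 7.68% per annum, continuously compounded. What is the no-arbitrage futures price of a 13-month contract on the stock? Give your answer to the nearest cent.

PV(dividends) I = 8.33·e^(−0.0768·5/12) + 10.38·e^(−0.0768·9/12) + 8.78·e^(−0.0768·12/12)
I = 8.0677 + 9.7990 + 8.1309 = 25.9976
F = (S − I)·e^(rT) = (341.59 − 25.9976) · e^(0.0768·13/12)
= 315.5924 · e^0.083200 = 315.5924 × 1.086759 = $342.97

$342.97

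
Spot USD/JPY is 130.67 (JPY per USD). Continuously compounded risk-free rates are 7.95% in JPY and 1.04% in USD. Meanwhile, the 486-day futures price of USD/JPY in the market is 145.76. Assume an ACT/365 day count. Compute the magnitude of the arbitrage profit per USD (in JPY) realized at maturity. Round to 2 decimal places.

2.50 per USD (in JPY)

Fair futures: F* = S·e^(carry·T), with carry = (r_JPY − r_USD) = 0.0795 − 0.0104 = 0.0691
F* = 130.67 · e^(0.0691 × 486/365) = 130.67 · e^0.092007 = 130.67 × 1.096372 = 143.2629
Market 145.76 > fair 143.2629: forward overpriced → cash-and-carry (buy spot, short the forward).
At maturity, profit = |F_mkt − F*| = |145.76 − 143.2629| = 2.50 per USD (in JPY)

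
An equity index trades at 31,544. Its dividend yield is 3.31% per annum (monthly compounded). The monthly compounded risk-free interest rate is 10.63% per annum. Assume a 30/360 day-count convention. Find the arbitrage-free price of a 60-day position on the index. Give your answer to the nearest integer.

31,929

F = S · (1+r/12)^(12T) / (1+q/12)^(12T)
= 31544 × 1.017795 / 1.005524 = 31544 × 1.012204
F = 31,929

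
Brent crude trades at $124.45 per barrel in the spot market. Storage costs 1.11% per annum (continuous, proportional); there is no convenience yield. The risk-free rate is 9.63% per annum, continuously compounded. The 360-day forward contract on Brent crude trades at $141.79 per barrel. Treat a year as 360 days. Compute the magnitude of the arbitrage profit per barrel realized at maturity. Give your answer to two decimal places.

Fair forward: F* = S·e^(carry·T), with carry = (r + u) = 0.0963 + 0.0111 = 0.1074
F* = 124.45 · e^(0.1074 × 360/360) = 124.45 · e^0.107400 = 124.45 × 1.113380 = $138.5601
Market $141.79 > fair $138.5601: forward overpriced → cash-and-carry (buy spot, short the forward).
At maturity, profit = |F_mkt − F*| = |141.79 − 138.5601| = $3.23 per barrel

$3.23 per barrel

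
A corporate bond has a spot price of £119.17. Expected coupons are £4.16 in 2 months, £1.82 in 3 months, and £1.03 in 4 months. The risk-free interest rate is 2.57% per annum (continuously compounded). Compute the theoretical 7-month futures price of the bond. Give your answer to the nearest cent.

PV(coupons) I = 4.16·e^(−0.0257·2/12) + 1.82·e^(−0.0257·3/12) + 1.03·e^(−0.0257·4/12)
I = 4.1422 + 1.8083 + 1.0212 = 6.9717
F = (S − I)·e^(rT) = (119.17 − 6.9717) · e^(0.0257·7/12)
= 112.1983 · e^0.014992 = 112.1983 × 1.015105 = £113.89

£113.89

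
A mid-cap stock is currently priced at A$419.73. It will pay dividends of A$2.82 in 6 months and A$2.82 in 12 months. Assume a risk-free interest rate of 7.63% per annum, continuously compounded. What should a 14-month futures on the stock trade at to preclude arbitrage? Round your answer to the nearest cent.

A$452.98

PV(dividends) I = 2.82·e^(−0.0763·6/12) + 2.82·e^(−0.0763·12/12)
I = 2.7144 + 2.6128 = 5.3272
F = (S − I)·e^(rT) = (419.73 − 5.3272) · e^(0.0763·14/12)
= 414.4028 · e^0.089017 = 414.4028 × 1.093099 = A$452.98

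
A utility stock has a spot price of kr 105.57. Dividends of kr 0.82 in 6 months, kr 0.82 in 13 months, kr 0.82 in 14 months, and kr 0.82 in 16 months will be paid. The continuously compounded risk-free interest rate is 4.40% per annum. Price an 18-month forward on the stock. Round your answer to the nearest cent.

PV(dividends) I = 0.82·e^(−0.0440·6/12) + 0.82·e^(−0.0440·13/12) + 0.82·e^(−0.0440·14/12) + 0.82·e^(−0.0440·16/12)
I = 0.8022 + 0.7818 + 0.7790 + 0.7733 = 3.1363
F = (S − I)·e^(rT) = (105.57 − 3.1363) · e^(0.0440·18/12)
= 102.4337 · e^0.066000 = 102.4337 × 1.068227 = kr 109.42

kr 109.42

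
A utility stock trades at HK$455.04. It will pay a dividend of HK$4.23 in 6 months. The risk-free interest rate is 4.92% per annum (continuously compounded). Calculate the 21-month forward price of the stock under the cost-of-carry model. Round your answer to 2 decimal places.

PV(dividends) I = 4.23·e^(−0.0492·6/12)
I = 4.1272
F = (S − I)·e^(rT) = (455.04 − 4.1272) · e^(0.0492·21/12)
= 450.9128 · e^0.086100 = 450.9128 × 1.089915 = HK$491.46

HK$491.46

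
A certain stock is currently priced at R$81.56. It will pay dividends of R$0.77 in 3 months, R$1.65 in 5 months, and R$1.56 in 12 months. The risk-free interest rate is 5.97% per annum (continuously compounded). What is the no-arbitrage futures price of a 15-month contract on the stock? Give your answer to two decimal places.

PV(dividends) I = 0.77·e^(−0.0597·3/12) + 1.65·e^(−0.0597·5/12) + 1.56·e^(−0.0597·12/12)
I = 0.7586 + 1.6095 + 1.4696 = 3.8377
F = (S − I)·e^(rT) = (81.56 − 3.8377) · e^(0.0597·15/12)
= 77.7223 · e^0.074625 = 77.7223 × 1.077480 = R$83.74

R$83.74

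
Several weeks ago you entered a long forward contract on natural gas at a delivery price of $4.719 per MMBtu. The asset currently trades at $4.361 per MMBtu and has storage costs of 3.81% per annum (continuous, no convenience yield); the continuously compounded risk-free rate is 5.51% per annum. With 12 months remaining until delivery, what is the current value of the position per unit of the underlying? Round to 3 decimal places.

$0.064 per MMBtu

Current fair forward for the remaining 12 months: F = S·e^((r + u)·T), (r + u) = 0.0551 + 0.0381 = 0.0932
F = 4.361 · e^(0.0932 × 12/12) = 4.361 × 1.097681 = 4.7870
Value of long forward = (F − K)·e^(−rT) = (4.7870 − 4.719) · e^(−0.0551·12/12)
= 0.0680 × 0.946391 = 0.064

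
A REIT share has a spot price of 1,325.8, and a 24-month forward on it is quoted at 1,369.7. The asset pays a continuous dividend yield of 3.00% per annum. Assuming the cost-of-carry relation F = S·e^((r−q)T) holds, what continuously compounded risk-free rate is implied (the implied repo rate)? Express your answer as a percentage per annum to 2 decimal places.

From F = S·e^((r−q)T): (r − q) = ln(F/S)/T
ln(1369.7/1325.8) = ln(1.033112) = 0.032576
(r − q) = 0.032576 / (24/12) = 0.016288
r = ln(F/S)/T + q = 0.016288 + 0.0300 = 0.046288
r = 4.63%

4.63%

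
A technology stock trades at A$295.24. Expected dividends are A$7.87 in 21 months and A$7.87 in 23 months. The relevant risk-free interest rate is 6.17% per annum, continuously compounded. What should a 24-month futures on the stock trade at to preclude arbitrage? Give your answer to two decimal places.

A$318.11

PV(dividends) I = 7.87·e^(−0.0617·21/12) + 7.87·e^(−0.0617·23/12)
I = 7.0645 + 6.9922 = 14.0567
F = (S − I)·e^(rT) = (295.24 − 14.0567) · e^(0.0617·24/12)
= 281.1833 · e^0.123400 = 281.1833 × 1.131337 = A$318.11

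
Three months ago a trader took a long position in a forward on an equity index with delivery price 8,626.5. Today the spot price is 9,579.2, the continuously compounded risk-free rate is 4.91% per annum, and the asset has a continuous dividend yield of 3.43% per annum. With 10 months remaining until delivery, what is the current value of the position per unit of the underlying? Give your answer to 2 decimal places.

Current fair forward for the remaining 10 months: F = S·e^((r − q)·T), (r − q) = 0.0491 − 0.0343 = 0.0148
F = 9579.2 · e^(0.0148 × 10/12) = 9579.2 × 1.01240970 = 9698.0750
Value of long forward = (F − K)·e^(−rT) = (9698.0750 − 8626.5) · e^(−0.0491·10/12)
= 1071.5750 × 0.95990912 = 1028.61

1028.61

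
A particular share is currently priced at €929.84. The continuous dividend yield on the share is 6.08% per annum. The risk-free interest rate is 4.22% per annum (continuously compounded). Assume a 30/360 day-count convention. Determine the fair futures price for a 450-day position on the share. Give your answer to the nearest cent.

F = S·e^((r − q)T) = 929.84 · e^((0.0422 − 0.0608) × 450/360)
= 929.84 · e^-0.023250 = 929.84 × 0.977018
F = €908.47

€908.47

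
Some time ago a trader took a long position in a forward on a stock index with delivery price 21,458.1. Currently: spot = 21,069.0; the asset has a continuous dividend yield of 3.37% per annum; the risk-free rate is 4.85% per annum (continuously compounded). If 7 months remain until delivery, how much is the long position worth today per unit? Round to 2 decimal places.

-200.66

Current fair forward for the remaining 7 months: F = S·e^((r − q)·T), (r − q) = 0.0485 − 0.0337 = 0.0148
F = 21069.0 · e^(0.0148 × 7/12) = 21069.0 × 1.00867071 = 21251.6832
Value of long forward = (F − K)·e^(−rT) = (21251.6832 − 21458.1) · e^(−0.0485·7/12)
= -206.4168 × 0.97210479 = -200.66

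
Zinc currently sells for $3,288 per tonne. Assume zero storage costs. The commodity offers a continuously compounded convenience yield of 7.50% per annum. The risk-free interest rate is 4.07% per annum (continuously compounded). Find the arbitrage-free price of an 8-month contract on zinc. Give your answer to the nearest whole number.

$3,214 per tonne

Net carry = r + u − y = 0.0407 + 0.0000 − 0.0750 = -0.0343
F = S·e^((r+u−y)T) = 3288 · e^(-0.0343 × 8/12) = 3288 · e^-0.022867
= 3288 × 0.977392 = $3,214 per tonne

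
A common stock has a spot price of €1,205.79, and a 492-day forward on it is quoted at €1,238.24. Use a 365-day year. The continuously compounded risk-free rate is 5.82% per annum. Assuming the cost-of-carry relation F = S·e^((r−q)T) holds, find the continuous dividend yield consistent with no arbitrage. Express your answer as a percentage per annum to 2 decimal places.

3.85%

From F = S·e^((r−q)T): (r − q) = ln(F/S)/T
ln(1238.24/1205.79) = ln(1.026912) = 0.026556
(r − q) = 0.026556 / (492/365) = 0.019701
q = r − ln(F/S)/T = 0.0582 − 0.019701 = 0.038499
q = 3.85%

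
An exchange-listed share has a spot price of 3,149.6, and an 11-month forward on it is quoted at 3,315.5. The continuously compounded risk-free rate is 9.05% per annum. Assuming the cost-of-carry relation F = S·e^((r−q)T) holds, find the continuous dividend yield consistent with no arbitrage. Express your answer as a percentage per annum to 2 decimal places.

3.45%

From F = S·e^((r−q)T): (r − q) = ln(F/S)/T
ln(3315.5/3149.6) = ln(1.052673) = 0.051333
(r − q) = 0.051333 / (11/12) = 0.056000
q = r − ln(F/S)/T = 0.0905 − 0.056000 = 0.034500
q = 3.45%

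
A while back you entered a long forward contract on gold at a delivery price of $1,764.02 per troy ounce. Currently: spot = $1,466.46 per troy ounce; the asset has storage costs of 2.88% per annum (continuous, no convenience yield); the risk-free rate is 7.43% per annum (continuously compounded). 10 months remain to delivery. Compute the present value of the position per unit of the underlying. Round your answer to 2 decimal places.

Current fair forward for the remaining 10 months: F = S·e^((r + u)·T), (r + u) = 0.0743 + 0.0288 = 0.1031
F = 1466.46 · e^(0.1031 × 10/12) = 1466.46 × 1.08971551 = 1598.0242
Value of long forward = (F − K)·e^(−rT) = (1598.0242 − 1764.02) · e^(−0.0743·10/12)
= -165.9958 × 0.93996121 = -156.03

-$156.03 per troy ounce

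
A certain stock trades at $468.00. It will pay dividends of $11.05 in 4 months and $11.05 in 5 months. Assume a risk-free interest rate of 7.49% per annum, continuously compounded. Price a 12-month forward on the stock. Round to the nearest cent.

$481.24

PV(dividends) I = 11.05·e^(−0.0749·4/12) + 11.05·e^(−0.0749·5/12)
I = 10.7775 + 10.7105 = 21.4880
F = (S − I)·e^(rT) = (468.00 − 21.4880) · e^(0.0749·12/12)
= 446.5120 · e^0.074900 = 446.5120 × 1.077776 = $481.24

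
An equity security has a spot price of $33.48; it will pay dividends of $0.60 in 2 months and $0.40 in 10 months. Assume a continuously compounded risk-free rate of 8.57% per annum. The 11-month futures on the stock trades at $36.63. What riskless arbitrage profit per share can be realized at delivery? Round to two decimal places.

PV(dividends) I = 0.60·e^(−0.0857·2/12) + 0.40·e^(−0.0857·10/12) = 0.9639
Fair futures F* = (S − I)·e^(rT) = (33.48 − 0.9639)·e^0.078558 = 32.5161 × 1.081726 = 35.1735
Market $36.63 > fair 35.1735: forward overpriced → cash-and-carry (borrow at r, buy the stock and collect the dividends, short the forward).
Profit at T = |F_mkt − F*| = |36.63 − 35.1735| = $1.46 per share

$1.46 per share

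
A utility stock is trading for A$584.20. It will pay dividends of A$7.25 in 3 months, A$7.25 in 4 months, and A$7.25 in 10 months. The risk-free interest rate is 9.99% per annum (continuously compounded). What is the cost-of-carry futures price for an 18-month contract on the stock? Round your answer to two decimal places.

A$654.53

PV(dividends) I = 7.25·e^(−0.0999·3/12) + 7.25·e^(−0.0999·4/12) + 7.25·e^(−0.0999·10/12)
I = 7.0712 + 7.0126 + 6.6709 = 20.7547
F = (S − I)·e^(rT) = (584.20 − 20.7547) · e^(0.0999·18/12)
= 563.4453 · e^0.149850 = 563.4453 × 1.161660 = A$654.53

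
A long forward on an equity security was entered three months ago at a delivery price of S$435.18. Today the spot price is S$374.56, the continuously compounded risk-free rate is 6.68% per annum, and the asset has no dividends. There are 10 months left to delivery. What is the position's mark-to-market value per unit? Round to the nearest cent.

Current fair forward for the remaining 10 months: F = S·e^(r·T), r = 0.0668
F = 374.56 · e^(0.0668 × 10/12) = 374.56 × 1.057245 = 396.0017
Value of long forward = (F − K)·e^(−rT) = (396.0017 − 435.18) · e^(−0.0668·10/12)
= -39.1783 × 0.945854 = -37.06

-S$37.06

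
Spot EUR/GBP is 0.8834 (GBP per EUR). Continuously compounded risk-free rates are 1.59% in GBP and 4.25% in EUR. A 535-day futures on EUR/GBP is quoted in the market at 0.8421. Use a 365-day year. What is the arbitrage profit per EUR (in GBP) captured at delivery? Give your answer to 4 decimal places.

0.0075 per EUR (in GBP)

Fair futures: F* = S·e^(carry·T), with carry = (r_GBP − r_EUR) = 0.0159 − 0.0425 = -0.0266
F* = 0.8834 · e^(-0.0266 × 535/365) = 0.8834 · e^-0.038989 = 0.8834 × 0.961761 = 0.8496
Market 0.8421 < fair 0.8496: forward underpriced → reverse cash-and-carry (short spot, go long the forward).
At maturity, profit = |F_mkt − F*| = |0.8421 − 0.8496| = 0.0075 per EUR (in GBP)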